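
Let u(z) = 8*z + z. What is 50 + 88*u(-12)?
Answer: -9454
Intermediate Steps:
u(z) = 9*z
50 + 88*u(-12) = 50 + 88*(9*(-12)) = 50 + 88*(-108) = 50 - 9504 = -9454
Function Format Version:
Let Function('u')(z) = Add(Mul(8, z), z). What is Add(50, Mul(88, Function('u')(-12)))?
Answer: -9454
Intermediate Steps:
Function('u')(z) = Mul(9, z)
Add(50, Mul(88, Function('u')(-12))) = Add(50, Mul(88, Mul(9, -12))) = Add(50, Mul(88, -108)) = Add(50, -9504) = -9454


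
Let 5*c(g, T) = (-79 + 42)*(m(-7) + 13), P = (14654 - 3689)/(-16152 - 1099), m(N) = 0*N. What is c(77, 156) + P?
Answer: -8352556/86255 ≈ -96.836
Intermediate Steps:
m(N) = 0
P = -10965/17251 (P = 10965/(-17251) = 10965*(-1/17251) = -10965/17251 ≈ -0.63562)
c(g, T) = -481/5 (c(g, T) = ((-79 + 42)*(0 + 13))/5 = (-37*13)/5 = (⅕)*(-481) = -481/5)
c(77, 156) + P = -481/5 - 10965/17251 = -8352556/86255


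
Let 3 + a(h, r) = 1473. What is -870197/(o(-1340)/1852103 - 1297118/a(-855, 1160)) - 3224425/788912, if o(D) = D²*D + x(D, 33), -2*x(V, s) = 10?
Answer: 231241507918306385755/585704937179665456 ≈ 394.81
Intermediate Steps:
a(h, r) = 1470 (a(h, r) = -3 + 1473 = 1470)
x(V, s) = -5 (x(V, s) = -½*10 = -5)
o(D) = -5 + D³ (o(D) = D²*D - 5 = D³ - 5 = -5 + D³)
-870197/(o(-1340)/1852103 - 1297118/a(-855, 1160)) - 3224425/788912 = -870197/((-5 + (-1340)³)/1852103 - 1297118/1470) - 3224425/788912 = -870197/((-5 - 2406104000)*(1/1852103) - 1297118*1/1470) - 3224425*1/788912 = -870197/(-2406104005*1/1852103 - 648559/735) - 3224425/788912 = -870197/(-2406104005/1852103 - 648559/735) - 3224425/788912 = -870197/(-2969684513252/1361295705) - 3224425/788912 = -870197*(-1361295705/2969684513252) - 3224425/788912 = 1184595438603885/2969684513252 - 3224425/788912 = 231241507918306385755/585704937179665456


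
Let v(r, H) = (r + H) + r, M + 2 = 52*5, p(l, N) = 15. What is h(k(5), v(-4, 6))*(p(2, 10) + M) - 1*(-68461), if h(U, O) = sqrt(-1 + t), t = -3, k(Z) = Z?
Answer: 68461 + 546*I ≈ 68461.0 + 546.0*I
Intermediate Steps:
M = 258 (M = -2 + 52*5 = -2 + 260 = 258)
v(r, H) = H + 2*r (v(r, H) = (H + r) + r = H + 2*r)
h(U, O) = 2*I (h(U, O) = sqrt(-1 - 3) = sqrt(-4) = 2*I)
h(k(5), v(-4, 6))*(p(2, 10) + M) - 1*(-68461) = (2*I)*(15 + 258) - 1*(-68461) = (2*I)*273 + 68461 = 546*I + 68461 = 68461 + 546*I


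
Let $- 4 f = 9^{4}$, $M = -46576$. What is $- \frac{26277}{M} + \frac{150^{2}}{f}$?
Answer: $- \frac{446604067}{33953904} \approx -13.153$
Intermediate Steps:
$f = - \frac{6561}{4}$ ($f = - \frac{9^{4}}{4} = \left(- \frac{1}{4}\right) 6561 = - \frac{6561}{4} \approx -1640.3$)
$- \frac{26277}{M} + \frac{150^{2}}{f} = - \frac{26277}{-46576} + \frac{150^{2}}{- \frac{6561}{4}} = \left(-26277\right) \left(- \frac{1}{46576}\right) + 22500 \left(- \frac{4}{6561}\right) = \frac{26277}{46576} - \frac{10000}{729} = - \frac{446604067}{33953904}$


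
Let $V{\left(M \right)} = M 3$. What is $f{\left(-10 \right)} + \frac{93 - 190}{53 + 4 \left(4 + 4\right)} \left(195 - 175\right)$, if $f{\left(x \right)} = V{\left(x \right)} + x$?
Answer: $- \frac{1068}{17} \approx -62.824$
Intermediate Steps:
$V{\left(M \right)} = 3 M$
$f{\left(x \right)} = 4 x$ ($f{\left(x \right)} = 3 x + x = 4 x$)
$f{\left(-10 \right)} + \frac{93 - 190}{53 + 4 \left(4 + 4\right)} \left(195 - 175\right) = 4 \left(-10\right) + \frac{93 - 190}{53 + 4 \left(4 + 4\right)} \left(195 - 175\right) = -40 + - \frac{97}{53 + 4 \cdot 8} \left(195 - 175\right) = -40 + - \frac{97}{53 + 32} \cdot 20 = -40 + - \frac{97}{85} \cdot 20 = -40 + \left(-97\right) \frac{1}{85} \cdot 20 = -40 - \frac{388}{17} = - \frac{1068}{17}$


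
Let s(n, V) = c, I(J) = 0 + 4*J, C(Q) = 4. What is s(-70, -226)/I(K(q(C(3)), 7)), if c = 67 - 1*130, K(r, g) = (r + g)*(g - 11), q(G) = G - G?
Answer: 9/16 ≈ 0.56250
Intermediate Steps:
q(G) = 0
K(r, g) = (-11 + g)*(g + r) (K(r, g) = (g + r)*(-11 + g) = (-11 + g)*(g + r))
I(J) = 4*J
c = -63 (c = 67 - 130 = -63)
s(n, V) = -63
s(-70, -226)/I(K(q(C(3)), 7)) = -63*1/(4*(7² - 11*7 - 11*0 + 7*0)) = -63*1/(4*(49 - 77 + 0 + 0)) = -63/(4*(-28)) = -63/(-112) = -63*(-1/112) = 9/16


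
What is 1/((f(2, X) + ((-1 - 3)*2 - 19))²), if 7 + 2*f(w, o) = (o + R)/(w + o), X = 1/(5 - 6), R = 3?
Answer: 4/3481 ≈ 0.0011491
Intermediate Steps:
X = -1 (X = 1/(-1) = -1)
f(w, o) = -7/2 + (3 + o)/(2*(o + w)) (f(w, o) = -7/2 + ((o + 3)/(w + o))/2 = -7/2 + ((3 + o)/(o + w))/2 = -7/2 + (3 + o)/(2*(o + w)))
1/((f(2, X) + ((-1 - 3)*2 - 19))²) = 1/(((3 - 7*2 - 6*(-1))/(2*(-1 + 2)) + ((-1 - 3)*2 - 19))²) = 1/(((½)*(3 - 14 + 6)/1 + (-4*2 - 19))²) = 1/(((½)*1*(-5) + (-8 - 19))²) = 1/((-5/2 - 27)²) = 1/((-59/2)²) = 1/(3481/4) = 4/3481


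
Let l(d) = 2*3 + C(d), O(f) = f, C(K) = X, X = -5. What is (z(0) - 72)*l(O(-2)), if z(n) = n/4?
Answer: -72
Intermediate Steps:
C(K) = -5
l(d) = 1 (l(d) = 2*3 - 5 = 6 - 5 = 1)
z(n) = n/4 (z(n) = n*(¼) = n/4)
(z(0) - 72)*l(O(-2)) = ((¼)*0 - 72)*1 = (0 - 72)*1 = -72*1 = -72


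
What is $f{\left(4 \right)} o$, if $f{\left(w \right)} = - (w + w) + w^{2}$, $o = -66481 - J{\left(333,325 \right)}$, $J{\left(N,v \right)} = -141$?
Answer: $-530720$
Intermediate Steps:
$o = -66340$ ($o = -66481 - -141 = -66481 + 141 = -66340$)
$f{\left(w \right)} = w^{2} - 2 w$ ($f{\left(w \right)} = - 2 w + w^{2} = w^{2} - 2 w$)
$f{\left(4 \right)} o = 4 \left(-2 + 4\right) \left(-66340\right) = 4 \cdot 2 \left(-66340\right) = 8 \left(-66340\right) = -530720$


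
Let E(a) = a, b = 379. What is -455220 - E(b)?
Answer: -455599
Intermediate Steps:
-455220 - E(b) = -455220 - 1*379 = -455220 - 379 = -455599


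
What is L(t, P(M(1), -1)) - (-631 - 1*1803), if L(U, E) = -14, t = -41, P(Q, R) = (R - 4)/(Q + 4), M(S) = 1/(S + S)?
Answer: 2420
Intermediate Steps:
M(S) = 1/(2*S)
P(Q, R) = (-4 + R)/(4 + Q)
L(t, P(M(1), -1)) - (-631 - 1*1803) = -14 - (-631 - 1*1803) = -14 - (-631 - 1803) = -14 - 1*(-2434) = -14 + 2434 = 2420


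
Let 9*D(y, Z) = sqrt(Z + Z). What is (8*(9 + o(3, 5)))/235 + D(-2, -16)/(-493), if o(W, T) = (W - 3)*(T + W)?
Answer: 72/235 - 4*I*sqrt(2)/4437 ≈ 0.30638 - 0.0012749*I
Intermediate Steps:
o(W, T) = (-3 + W)*(T + W)
D(y, Z) = sqrt(2)*sqrt(Z)/9 (D(y, Z) = sqrt(Z + Z)/9 = sqrt(2*Z)/9 = (sqrt(2)*sqrt(Z))/9 = sqrt(2)*sqrt(Z)/9)
(8*(9 + o(3, 5)))/235 + D(-2, -16)/(-493) = (8*(9 + (3**2 - 3*5 - 3*3 + 5*3)))/235 + (sqrt(2)*sqrt(-16)/9)/(-493) = (8*(9 + (9 - 15 - 9 + 15)))*(1/235) + (sqrt(2)*(4*I)/9)*(-1/493) = (8*(9 + 0))*(1/235) + (4*I*sqrt(2)/9)*(-1/493) = (8*9)*(1/235) - 4*I*sqrt(2)/4437 = 72*(1/235) - 4*I*sqrt(2)/4437 = 72/235 - 4*I*sqrt(2)/4437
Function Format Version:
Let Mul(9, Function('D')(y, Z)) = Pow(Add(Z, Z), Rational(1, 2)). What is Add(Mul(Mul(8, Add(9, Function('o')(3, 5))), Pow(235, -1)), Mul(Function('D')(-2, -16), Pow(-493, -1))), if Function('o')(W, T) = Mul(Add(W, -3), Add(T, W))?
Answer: Add(Rational(72, 235), Mul(Rational(-4, 4437), I, Pow(2, Rational(1, 2)))) ≈ Add(0.30638, Mul(-0.0012749, I))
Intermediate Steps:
Function('o')(W, T) = Mul(Add(-3, W), Add(T, W))
Function('D')(y, Z) = Mul(Rational(1, 9), Pow(2, Rational(1, 2)), Pow(Z, Rational(1, 2))) (Function('D')(y, Z) = Mul(Rational(1, 9), Pow(Add(Z, Z), Rational(1, 2))) = Mul(Rational(1, 9), Pow(Mul(2, Z), Rational(1, 2))) = Mul(Rational(1, 9), Mul(Pow(2, Rational(1, 2)), Pow(Z, Rational(1, 2)))) = Mul(Rational(1, 9), Pow(2, Rational(1, 2)), Pow(Z, Rational(1, 2))))
Add(Mul(Mul(8, Add(9, Function('o')(3, 5))), Pow(235, -1)), Mul(Function('D')(-2, -16), Pow(-493, -1))) = Add(Mul(Mul(8, Add(9, Add(Pow(3, 2), Mul(-3, 5), Mul(-3, 3), Mul(5, 3)))), Pow(235, -1)), Mul(Mul(Rational(1, 9), Pow(2, Rational(1, 2)), Pow(-16, Rational(1, 2))), Pow(-493, -1))) = Add(Mul(Mul(8, Add(9, Add(9, -15, -9, 15))), Rational(1, 235)), Mul(Mul(Rational(1, 9), Pow(2, Rational(1, 2)), Mul(4, I)), Rational(-1, 493))) = Add(Mul(Mul(8, Add(9, 0)), Rational(1, 235)), Mul(Mul(Rational(4, 9), I, Pow(2, Rational(1, 2))), Rational(-1, 493))) = Add(Mul(Mul(8, 9), Rational(1, 235)), Mul(Rational(-4, 4437), I, Pow(2, Rational(1, 2)))) = Add(Mul(72, Rational(1, 235)), Mul(Rational(-4, 4437), I, Pow(2, Rational(1, 2)))) = Add(Rational(72, 235), Mul(Rational(-4, 4437), I, Pow(2, Rational(1, 2))))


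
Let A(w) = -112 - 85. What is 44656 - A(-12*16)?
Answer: 44853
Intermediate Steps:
A(w) = -197
44656 - A(-12*16) = 44656 - 1*(-197) = 44656 + 197 = 44853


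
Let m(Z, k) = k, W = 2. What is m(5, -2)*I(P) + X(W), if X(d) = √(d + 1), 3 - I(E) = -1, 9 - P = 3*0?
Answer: -8 + √3 ≈ -6.2680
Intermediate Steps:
P = 9 (P = 9 - 3*0 = 9 - 1*0 = 9 + 0 = 9)
I(E) = 4 (I(E) = 3 - 1*(-1) = 3 + 1 = 4)
X(d) = √(1 + d)
m(5, -2)*I(P) + X(W) = -2*4 + √(1 + 2) = -8 + √3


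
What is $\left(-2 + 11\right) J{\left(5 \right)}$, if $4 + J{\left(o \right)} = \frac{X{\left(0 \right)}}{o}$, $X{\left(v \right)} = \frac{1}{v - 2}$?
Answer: $- \frac{369}{10} \approx -36.9$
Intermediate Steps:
$X{\left(v \right)} = \frac{1}{-2 + v}$
$J{\left(o \right)} = -4 - \frac{1}{2 o}$ ($J{\left(o \right)} = -4 + \frac{1}{\left(-2 + 0\right) o} = -4 + \frac{1}{\left(-2\right) o} = -4 - \frac{1}{2 o}$)
$\left(-2 + 11\right) J{\left(5 \right)} = \left(-2 + 11\right) \left(-4 - \frac{1}{2 \cdot 5}\right) = 9 \left(-4 - \frac{1}{10}\right) = 9 \left(- \frac{41}{10}\right) = - \frac{369}{10}$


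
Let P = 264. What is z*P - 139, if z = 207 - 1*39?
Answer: 44213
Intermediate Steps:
z = 168 (z = 207 - 39 = 168)
z*P - 139 = 168*264 - 139 = 44352 - 139 = 44213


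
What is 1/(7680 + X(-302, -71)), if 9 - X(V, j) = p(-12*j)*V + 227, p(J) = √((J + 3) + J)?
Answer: -3731/50001892 + 151*√1707/50001892 ≈ 5.0152e-5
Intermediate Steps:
p(J) = √(3 + 2*J) (p(J) = √((3 + J) + J) = √(3 + 2*J))
X(V, j) = -218 - V*√(3 - 24*j) (X(V, j) = 9 - (√(3 + 2*(-12*j))*V + 227) = 9 - (√(3 - 24*j)*V + 227) = 9 - (V*√(3 - 24*j) + 227) = 9 - (227 + V*√(3 - 24*j)) = 9 + (-227 - V*√(3 - 24*j)) = -218 - V*√(3 - 24*j))
1/(7680 + X(-302, -71)) = 1/(7680 + (-218 - 1*(-302)*√(3 - 24*(-71)))) = 1/(7680 + (-218 - 1*(-302)*√(3 + 1704))) = 1/(7680 + (-218 - 1*(-302)*√1707)) = 1/(7680 + (-218 + 302*√1707)) = 1/(7462 + 302*√1707)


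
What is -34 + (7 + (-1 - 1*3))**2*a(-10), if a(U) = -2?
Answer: -52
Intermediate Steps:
-34 + (7 + (-1 - 1*3))**2*a(-10) = -34 + (7 + (-1 - 1*3))**2*(-2) = -34 + (7 + (-1 - 3))**2*(-2) = -34 + (7 - 4)**2*(-2) = -34 + 3**2*(-2) = -34 + 9*(-2) = -34 - 18 = -52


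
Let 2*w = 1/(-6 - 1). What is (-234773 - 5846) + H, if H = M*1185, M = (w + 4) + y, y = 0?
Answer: -3303491/14 ≈ -2.3596e+5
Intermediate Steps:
w = -1/14 (w = 1/(2*(-6 - 1)) = (1/2)/(-7) = (1/2)*(-1/7) = -1/14 ≈ -0.071429)
M = 55/14 (M = (-1/14 + 4) + 0 = 55/14 + 0 = 55/14 ≈ 3.9286)
H = 65175/14 (H = (55/14)*1185 = 65175/14 ≈ 4655.4)
(-234773 - 5846) + H = (-234773 - 5846) + 65175/14 = -240619 + 65175/14 = -3303491/14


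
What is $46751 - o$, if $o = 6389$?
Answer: $40362$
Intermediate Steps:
$46751 - o = 46751 - 6389 = 40362$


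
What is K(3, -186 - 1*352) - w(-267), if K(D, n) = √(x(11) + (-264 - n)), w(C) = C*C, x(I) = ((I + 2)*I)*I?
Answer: -71289 + √1847 ≈ -71246.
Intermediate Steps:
x(I) = I²*(2 + I) (x(I) = ((2 + I)*I)*I = (I*(2 + I))*I = I²*(2 + I))
w(C) = C²
K(D, n) = √(1309 - n) (K(D, n) = √(11²*(2 + 11) + (-264 - n)) = √(121*13 + (-264 - n)) = √(1573 + (-264 - n)) = √(1309 - n))
K(3, -186 - 1*352) - w(-267) = √(1309 - (-186 - 1*352)) - 1*(-267)² = √(1309 - (-186 - 352)) - 1*71289 = √(1309 - 1*(-538)) - 71289 = √(1309 + 538) - 71289 = √1847 - 71289 = -71289 + √1847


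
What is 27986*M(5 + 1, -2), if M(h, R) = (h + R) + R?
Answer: 55972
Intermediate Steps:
M(h, R) = h + 2*R (M(h, R) = (R + h) + R = h + 2*R)
27986*M(5 + 1, -2) = 27986*((5 + 1) + 2*(-2)) = 27986*(6 - 4) = 27986*2 = 55972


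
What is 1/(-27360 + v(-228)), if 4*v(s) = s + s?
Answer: -1/27474 ≈ -3.6398e-5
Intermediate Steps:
v(s) = s/2 (v(s) = (s + s)/4 = (2*s)/4 = s/2)
1/(-27360 + v(-228)) = 1/(-27360 + (½)*(-228)) = 1/(-27360 - 114) = 1/(-27474) = -1/27474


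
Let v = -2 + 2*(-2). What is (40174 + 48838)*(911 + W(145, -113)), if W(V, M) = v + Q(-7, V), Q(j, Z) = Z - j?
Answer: 94085684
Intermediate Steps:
v = -6 (v = -2 - 4 = -6)
W(V, M) = 1 + V (W(V, M) = -6 + (V - 1*(-7)) = -6 + (V + 7) = -6 + (7 + V) = 1 + V)
(40174 + 48838)*(911 + W(145, -113)) = (40174 + 48838)*(911 + (1 + 145)) = 89012*(911 + 146) = 89012*1057 = 94085684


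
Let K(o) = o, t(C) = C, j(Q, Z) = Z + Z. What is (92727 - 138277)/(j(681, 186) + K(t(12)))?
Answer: -22775/192 ≈ -118.62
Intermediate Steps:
j(Q, Z) = 2*Z
(92727 - 138277)/(j(681, 186) + K(t(12))) = (92727 - 138277)/(2*186 + 12) = -45550/(372 + 12) = -45550/384 = -45550*1/384 = -22775/192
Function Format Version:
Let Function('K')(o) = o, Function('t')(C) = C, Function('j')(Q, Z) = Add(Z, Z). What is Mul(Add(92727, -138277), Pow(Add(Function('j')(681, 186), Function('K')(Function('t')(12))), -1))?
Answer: Rational(-22775, 192) ≈ -118.62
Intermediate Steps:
Function('j')(Q, Z) = Mul(2, Z)
Mul(Add(92727, -138277), Pow(Add(Function('j')(681, 186), Function('K')(Function('t')(12))), -1)) = Mul(Add(92727, -138277), Pow(Add(Mul(2, 186), 12), -1)) = Mul(-45550, Pow(Add(372, 12), -1)) = Mul(-45550, Pow(384, -1)) = Mul(-45550, Rational(1, 384)) = Rational(-22775, 192)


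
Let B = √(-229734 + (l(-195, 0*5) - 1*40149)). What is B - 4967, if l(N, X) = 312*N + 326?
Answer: -4967 + I*√330397 ≈ -4967.0 + 574.8*I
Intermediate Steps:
l(N, X) = 326 + 312*N
B = I*√330397 (B = √(-229734 + ((326 + 312*(-195)) - 1*40149)) = √(-229734 + ((326 - 60840) - 40149)) = √(-229734 + (-60514 - 40149)) = √(-229734 - 100663) = √(-330397) = I*√330397 ≈ 574.8*I)
B - 4967 = I*√330397 - 4967 = -4967 + I*√330397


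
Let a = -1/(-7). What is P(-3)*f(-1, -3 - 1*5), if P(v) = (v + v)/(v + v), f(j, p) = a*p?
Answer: -8/7 ≈ -1.1429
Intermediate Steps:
a = ⅐ (a = -1*(-⅐) = ⅐ ≈ 0.14286)
f(j, p) = p/7
P(v) = 1 (P(v) = (2*v)/((2*v)) = (2*v)*(1/(2*v)) = 1)
P(-3)*f(-1, -3 - 1*5) = 1*((-3 - 1*5)/7) = 1*((-3 - 5)/7) = 1*((⅐)*(-8)) = 1*(-8/7) = -8/7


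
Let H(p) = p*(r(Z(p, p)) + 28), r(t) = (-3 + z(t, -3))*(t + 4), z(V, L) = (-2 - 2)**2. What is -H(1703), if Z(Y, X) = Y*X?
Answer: -64207863291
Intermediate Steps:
Z(Y, X) = X*Y
z(V, L) = 16 (z(V, L) = (-4)**2 = 16)
r(t) = 52 + 13*t (r(t) = (-3 + 16)*(t + 4) = 13*(4 + t) = 52 + 13*t)
H(p) = p*(80 + 13*p**2) (H(p) = p*((52 + 13*(p*p)) + 28) = p*((52 + 13*p**2) + 28) = p*(80 + 13*p**2))
-H(1703) = -1703*(80 + 13*1703**2) = -1703*(80 + 13*2900209) = -1703*(80 + 37702717) = -1703*37702797 = -1*64207863291 = -64207863291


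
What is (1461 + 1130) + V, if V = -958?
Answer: 1633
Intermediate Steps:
(1461 + 1130) + V = (1461 + 1130) - 958 = 2591 - 958 = 1633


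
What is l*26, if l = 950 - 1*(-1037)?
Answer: 51662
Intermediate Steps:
l = 1987 (l = 950 + 1037 = 1987)
l*26 = 1987*26 = 51662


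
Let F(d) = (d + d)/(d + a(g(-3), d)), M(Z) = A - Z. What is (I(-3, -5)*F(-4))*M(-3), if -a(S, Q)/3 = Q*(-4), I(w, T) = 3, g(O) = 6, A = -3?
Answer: 0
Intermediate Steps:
a(S, Q) = 12*Q (a(S, Q) = -3*Q*(-4) = -(-12)*Q = 12*Q)
M(Z) = -3 - Z
F(d) = 2/13 (F(d) = (d + d)/(d + 12*d) = (2*d)/((13*d)) = (2*d)*(1/(13*d)) = 2/13)
(I(-3, -5)*F(-4))*M(-3) = (3*(2/13))*(-3 - 1*(-3)) = 6*(-3 + 3)/13 = (6/13)*0 = 0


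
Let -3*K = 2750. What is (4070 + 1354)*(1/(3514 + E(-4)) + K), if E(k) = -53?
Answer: -17208086576/3461 ≈ -4.9720e+6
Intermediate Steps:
K = -2750/3 (K = -1/3*2750 = -2750/3 ≈ -916.67)
(4070 + 1354)*(1/(3514 + E(-4)) + K) = (4070 + 1354)*(1/(3514 - 53) - 2750/3) = 5424*(1/3461 - 2750/3) = 5424*(-9517747/10383) = -17208086576/3461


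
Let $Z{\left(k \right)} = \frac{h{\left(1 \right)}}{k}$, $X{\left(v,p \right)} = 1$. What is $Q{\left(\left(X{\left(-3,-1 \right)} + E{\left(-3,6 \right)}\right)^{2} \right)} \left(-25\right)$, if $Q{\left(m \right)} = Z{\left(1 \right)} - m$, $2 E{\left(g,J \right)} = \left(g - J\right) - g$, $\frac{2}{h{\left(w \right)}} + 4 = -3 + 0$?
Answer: $\frac{750}{7} \approx 107.14$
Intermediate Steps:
$h{\left(w \right)} = - \frac{2}{7}$ ($h{\left(w \right)} = \frac{2}{-4 + \left(-3 + 0\right)} = \frac{2}{-4 - 3} = \frac{2}{-7} = 2 \left(- \frac{1}{7}\right) = - \frac{2}{7}$)
$Z{\left(k \right)} = - \frac{2}{7 k}$
$E{\left(g,J \right)} = - \frac{J}{2}$ ($E{\left(g,J \right)} = \frac{\left(g - J\right) - g}{2} = \frac{\left(-1\right) J}{2} = - \frac{J}{2}$)
$Q{\left(m \right)} = - \frac{2}{7} - m$ ($Q{\left(m \right)} = - \frac{2}{7 \cdot 1} - m = \left(- \frac{2}{7}\right) 1 - m = - \frac{2}{7} - m$)
$Q{\left(\left(X{\left(-3,-1 \right)} + E{\left(-3,6 \right)}\right)^{2} \right)} \left(-25\right) = \left(- \frac{2}{7} - \left(1 - 3\right)^{2}\right) \left(-25\right) = \left(- \frac{2}{7} - \left(-2\right)^{2}\right) \left(-25\right) = \left(- \frac{2}{7} - 4\right) \left(-25\right) = \left(- \frac{30}{7}\right) \left(-25\right) = \frac{750}{7}$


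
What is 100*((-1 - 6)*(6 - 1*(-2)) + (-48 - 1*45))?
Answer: -14900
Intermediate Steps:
100*((-1 - 6)*(6 - 1*(-2)) + (-48 - 1*45)) = 100*(-7*(6 + 2) + (-48 - 45)) = 100*(-7*8 - 93) = 100*(-56 - 93) = 100*(-149) = -14900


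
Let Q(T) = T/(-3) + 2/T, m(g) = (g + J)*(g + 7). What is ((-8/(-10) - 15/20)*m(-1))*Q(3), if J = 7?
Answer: -3/5 ≈ -0.60000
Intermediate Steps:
m(g) = (7 + g)**2 (m(g) = (g + 7)*(g + 7) = (7 + g)*(7 + g) = (7 + g)**2)
Q(T) = 2/T - T/3 (Q(T) = T*(-1/3) + 2/T = -T/3 + 2/T = 2/T - T/3)
((-8/(-10) - 15/20)*m(-1))*Q(3) = ((-8/(-10) - 15/20)*(49 + (-1)**2 + 14*(-1)))*(2/3 - 1/3*3) = ((-8*(-1/10) - 15*1/20)*(49 + 1 - 14))*(2*(1/3) - 1) = ((4/5 - 3/4)*36)*(2/3 - 1) = ((1/20)*36)*(-1/3) = (9/5)*(-1/3) = -3/5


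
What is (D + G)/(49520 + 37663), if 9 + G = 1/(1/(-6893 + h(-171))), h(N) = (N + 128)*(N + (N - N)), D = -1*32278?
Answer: -10609/29061 ≈ -0.36506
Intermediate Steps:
D = -32278
h(N) = N*(128 + N) (h(N) = (128 + N)*(N + 0) = (128 + N)*N = N*(128 + N))
G = 451 (G = -9 + 1/(1/(-6893 - 171*(128 - 171))) = -9 + 1/(1/(-6893 - 171*(-43))) = -9 + 1/(1/(-6893 + 7353)) = -9 + 1/(1/460) = -9 + 460 = 451)
(D + G)/(49520 + 37663) = (-32278 + 451)/(49520 + 37663) = -31827/87183 = -31827*1/87183 = -10609/29061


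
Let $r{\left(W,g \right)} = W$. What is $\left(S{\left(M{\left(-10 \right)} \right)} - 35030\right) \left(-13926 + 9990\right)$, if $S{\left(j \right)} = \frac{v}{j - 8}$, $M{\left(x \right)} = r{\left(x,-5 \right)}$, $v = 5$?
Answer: $\frac{413637520}{3} \approx 1.3788 \cdot 10^{8}$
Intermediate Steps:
$M{\left(x \right)} = x$
$S{\left(j \right)} = \frac{5}{-8 + j}$ ($S{\left(j \right)} = \frac{5}{j - 8} = \frac{5}{-8 + j}$)
$\left(S{\left(M{\left(-10 \right)} \right)} - 35030\right) \left(-13926 + 9990\right) = \left(\frac{5}{-8 - 10} - 35030\right) \left(-13926 + 9990\right) = \left(\frac{5}{-18} - 35030\right) \left(-3936\right) = \left(5 \left(- \frac{1}{18}\right) - 35030\right) \left(-3936\right) = \left(- \frac{5}{18} - 35030\right) \left(-3936\right) = \left(- \frac{630545}{18}\right) \left(-3936\right) = \frac{413637520}{3}$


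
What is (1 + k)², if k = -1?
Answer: 0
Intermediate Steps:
(1 + k)² = (1 - 1)² = 0² = 0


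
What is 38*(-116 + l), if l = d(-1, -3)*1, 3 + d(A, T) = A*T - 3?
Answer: -4522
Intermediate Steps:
d(A, T) = -6 + A*T (d(A, T) = -3 + (A*T - 3) = -3 + (-3 + A*T) = -6 + A*T)
l = -3 (l = (-6 - 1*(-3))*1 = (-6 + 3)*1 = -3*1 = -3)
38*(-116 + l) = 38*(-116 - 3) = 38*(-119) = -4522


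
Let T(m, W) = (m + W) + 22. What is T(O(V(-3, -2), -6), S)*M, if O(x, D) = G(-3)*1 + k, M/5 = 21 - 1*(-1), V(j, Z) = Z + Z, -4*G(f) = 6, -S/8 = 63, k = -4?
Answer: -53625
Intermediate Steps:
S = -504 (S = -8*63 = -504)
G(f) = -3/2 (G(f) = -¼*6 = -3/2)
V(j, Z) = 2*Z
M = 110 (M = 5*(21 - 1*(-1)) = 5*(21 + 1) = 5*22 = 110)
O(x, D) = -11/2 (O(x, D) = -3/2*1 - 4 = -3/2 - 4 = -11/2)
T(m, W) = 22 + W + m (T(m, W) = (W + m) + 22 = 22 + W + m)
T(O(V(-3, -2), -6), S)*M = (22 - 504 - 11/2)*110 = -975/2*110 = -53625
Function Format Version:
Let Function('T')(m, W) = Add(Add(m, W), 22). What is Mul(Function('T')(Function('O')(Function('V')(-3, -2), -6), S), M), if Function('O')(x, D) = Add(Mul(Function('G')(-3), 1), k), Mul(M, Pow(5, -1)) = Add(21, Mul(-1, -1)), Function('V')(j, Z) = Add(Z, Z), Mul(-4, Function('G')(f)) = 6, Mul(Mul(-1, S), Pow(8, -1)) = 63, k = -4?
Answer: -53625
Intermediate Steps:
S = -504 (S = Mul(-8, 63) = -504)
Function('G')(f) = Rational(-3, 2) (Function('G')(f) = Mul(Rational(-1, 4), 6) = Rational(-3, 2))
Function('V')(j, Z) = Mul(2, Z)
M = 110 (M = Mul(5, Add(21, Mul(-1, -1))) = Mul(5, Add(21, 1)) = Mul(5, 22) = 110)
Function('O')(x, D) = Rational(-11, 2) (Function('O')(x, D) = Add(Mul(Rational(-3, 2), 1), -4) = Add(Rational(-3, 2), -4) = Rational(-11, 2))
Function('T')(m, W) = Add(22, W, m) (Function('T')(m, W) = Add(Add(W, m), 22) = Add(22, W, m))
Mul(Function('T')(Function('O')(Function('V')(-3, -2), -6), S), M) = Mul(Add(22, -504, Rational(-11, 2)), 110) = Mul(Rational(-975, 2), 110) = -53625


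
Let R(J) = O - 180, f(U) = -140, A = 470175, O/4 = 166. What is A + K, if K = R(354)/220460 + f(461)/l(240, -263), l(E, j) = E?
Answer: 310963957147/661380 ≈ 4.7017e+5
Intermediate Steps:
O = 664 (O = 4*166 = 664)
R(J) = 484 (R(J) = 664 - 180 = 484)
K = -384353/661380 (K = 484/220460 - 140/240 = 484*(1/220460) - 140*1/240 = 121/55115 - 7/12 = -384353/661380 ≈ -0.58114)
A + K = 470175 - 384353/661380 = 310963957147/661380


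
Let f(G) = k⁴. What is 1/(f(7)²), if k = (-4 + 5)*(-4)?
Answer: 1/65536 ≈ 1.5259e-5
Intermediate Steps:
k = -4 (k = 1*(-4) = -4)
f(G) = 256 (f(G) = (-4)⁴ = 256)
1/(f(7)²) = 1/(256²) = 1/65536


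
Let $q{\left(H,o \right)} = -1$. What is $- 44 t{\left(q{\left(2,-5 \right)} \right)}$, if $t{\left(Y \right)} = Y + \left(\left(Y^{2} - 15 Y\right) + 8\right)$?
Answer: $-1012$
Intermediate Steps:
$t{\left(Y \right)} = 8 + Y^{2} - 14 Y$ ($t{\left(Y \right)} = Y + \left(8 + Y^{2} - 15 Y\right) = 8 + Y^{2} - 14 Y$)
$- 44 t{\left(q{\left(2,-5 \right)} \right)} = - 44 \left(8 + \left(-1\right)^{2} - -14\right) = - 44 \left(8 + 1 + 14\right) = \left(-44\right) 23 = -1012$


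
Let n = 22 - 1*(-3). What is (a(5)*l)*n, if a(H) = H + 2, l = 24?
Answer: 4200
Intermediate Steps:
n = 25 (n = 22 + 3 = 25)
a(H) = 2 + H
(a(5)*l)*n = ((2 + 5)*24)*25 = (7*24)*25 = 168*25 = 4200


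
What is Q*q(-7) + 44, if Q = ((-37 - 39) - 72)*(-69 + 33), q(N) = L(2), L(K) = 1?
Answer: 5372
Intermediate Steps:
q(N) = 1
Q = 5328 (Q = (-76 - 72)*(-36) = -148*(-36) = 5328)
Q*q(-7) + 44 = 5328*1 + 44 = 5328 + 44 = 5372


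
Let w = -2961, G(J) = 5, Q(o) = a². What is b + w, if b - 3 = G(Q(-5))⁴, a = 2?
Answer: -2333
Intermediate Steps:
Q(o) = 4 (Q(o) = 2² = 4)
b = 628 (b = 3 + 5⁴ = 3 + 625 = 628)
b + w = 628 - 2961 = -2333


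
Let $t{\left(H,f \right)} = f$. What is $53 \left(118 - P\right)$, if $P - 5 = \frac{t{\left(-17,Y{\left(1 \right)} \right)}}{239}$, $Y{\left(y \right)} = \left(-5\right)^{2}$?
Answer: $\frac{1430046}{239} \approx 5983.5$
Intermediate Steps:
$Y{\left(y \right)} = 25$
$P = \frac{1220}{239}$ ($P = 5 + \frac{25}{239} = \frac{1220}{239} \approx 5.1046$)
$53 \left(118 - P\right) = 53 \left(118 - \frac{1220}{239}\right) = 53 \cdot \frac{26982}{239} = \frac{1430046}{239}$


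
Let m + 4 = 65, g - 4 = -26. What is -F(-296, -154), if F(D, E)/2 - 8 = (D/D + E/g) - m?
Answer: 90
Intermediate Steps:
g = -22 (g = 4 - 26 = -22)
m = 61 (m = -4 + 65 = 61)
F(D, E) = -104 - E/11 (F(D, E) = 16 + 2*((D/D + E/(-22)) - 1*61) = 16 + 2*((1 + E*(-1/22)) - 61) = 16 + 2*((1 - E/22) - 61) = 16 + 2*(-60 - E/22) = 16 + (-120 - E/11) = -104 - E/11)
-F(-296, -154) = -(-104 - 1/11*(-154)) = -(-104 + 14) = -1*(-90) = 90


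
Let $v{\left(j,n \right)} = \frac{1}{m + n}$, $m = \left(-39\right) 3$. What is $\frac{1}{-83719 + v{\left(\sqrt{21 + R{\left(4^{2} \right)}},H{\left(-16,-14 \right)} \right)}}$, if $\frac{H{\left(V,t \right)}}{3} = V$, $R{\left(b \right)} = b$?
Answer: $- \frac{165}{13813636} \approx -1.1945 \cdot 10^{-5}$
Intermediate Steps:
$m = -117$
$H{\left(V,t \right)} = 3 V$
$v{\left(j,n \right)} = \frac{1}{-117 + n}$
$\frac{1}{-83719 + v{\left(\sqrt{21 + R{\left(4^{2} \right)}},H{\left(-16,-14 \right)} \right)}} = \frac{1}{-83719 + \frac{1}{-117 + 3 \left(-16\right)}} = \frac{1}{-83719 + \frac{1}{-117 - 48}} = \frac{1}{-83719 + \frac{1}{-165}} = \frac{1}{-83719 - \frac{1}{165}} = \frac{1}{- \frac{13813636}{165}} = - \frac{165}{13813636}$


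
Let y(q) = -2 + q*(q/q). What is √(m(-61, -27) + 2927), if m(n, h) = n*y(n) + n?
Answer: √6709 ≈ 81.908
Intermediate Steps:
y(q) = -2 + q (y(q) = -2 + q*1 = -2 + q)
m(n, h) = n + n*(-2 + n) (m(n, h) = n*(-2 + n) + n = n + n*(-2 + n))
√(m(-61, -27) + 2927) = √(-61*(-1 - 61) + 2927) = √(-61*(-62) + 2927) = √(3782 + 2927) = √6709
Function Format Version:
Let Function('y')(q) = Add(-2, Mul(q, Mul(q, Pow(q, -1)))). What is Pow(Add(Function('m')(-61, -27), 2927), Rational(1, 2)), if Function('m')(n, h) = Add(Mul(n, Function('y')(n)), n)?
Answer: Pow(6709, Rational(1, 2)) ≈ 81.908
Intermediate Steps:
Function('y')(q) = Add(-2, q) (Function('y')(q) = Add(-2, Mul(q, 1)) = Add(-2, q))
Function('m')(n, h) = Add(n, Mul(n, Add(-2, n))) (Function('m')(n, h) = Add(Mul(n, Add(-2, n)), n) = Add(n, Mul(n, Add(-2, n))))
Pow(Add(Function('m')(-61, -27), 2927), Rational(1, 2)) = Pow(Add(Mul(-61, Add(-1, -61)), 2927), Rational(1, 2)) = Pow(Add(Mul(-61, -62), 2927), Rational(1, 2)) = Pow(Add(3782, 2927), Rational(1, 2)) = Pow(6709, Rational(1, 2))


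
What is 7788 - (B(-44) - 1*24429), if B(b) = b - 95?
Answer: 32356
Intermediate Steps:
B(b) = -95 + b
7788 - (B(-44) - 1*24429) = 7788 - ((-95 - 44) - 1*24429) = 7788 - (-139 - 24429) = 7788 - 1*(-24568) = 7788 + 24568 = 32356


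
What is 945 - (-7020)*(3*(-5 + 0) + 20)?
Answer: 36045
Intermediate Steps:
945 - (-7020)*(3*(-5 + 0) + 20) = 945 - (-7020)*(3*(-5) + 20) = 945 - (-7020)*(-15 + 20) = 945 - (-7020)*5 = 945 - 780*(-45) = 945 + 35100 = 36045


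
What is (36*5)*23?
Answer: 4140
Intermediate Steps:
(36*5)*23 = 180*23 = 4140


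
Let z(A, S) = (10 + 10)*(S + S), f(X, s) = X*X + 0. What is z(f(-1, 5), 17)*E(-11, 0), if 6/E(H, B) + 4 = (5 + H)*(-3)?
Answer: 2040/7 ≈ 291.43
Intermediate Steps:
f(X, s) = X² (f(X, s) = X² + 0 = X²)
z(A, S) = 40*S (z(A, S) = 20*(2*S) = 40*S)
E(H, B) = 6/(-19 - 3*H) (E(H, B) = 6/(-4 + (5 + H)*(-3)) = 6/(-4 + (-15 - 3*H)) = 6/(-19 - 3*H))
z(f(-1, 5), 17)*E(-11, 0) = (40*17)*(-6/(19 + 3*(-11))) = 680*(-6/(19 - 33)) = 680*(-6/(-14)) = 680*(-6*(-1/14)) = 680*(3/7) = 2040/7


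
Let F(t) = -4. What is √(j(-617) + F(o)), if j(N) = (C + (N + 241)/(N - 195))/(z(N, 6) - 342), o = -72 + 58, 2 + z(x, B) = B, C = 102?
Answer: 2*I*√7492121/2639 ≈ 2.0744*I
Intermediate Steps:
z(x, B) = -2 + B
o = -14
j(N) = -51/169 - (241 + N)/(338*(-195 + N)) (j(N) = (102 + (N + 241)/(N - 195))/((-2 + 6) - 342) = (102 + (241 + N)/(-195 + N))/(4 - 342) = (102 + (241 + N)/(-195 + N))/(-338) = (102 + (241 + N)/(-195 + N))*(-1/338) = -51/169 - (241 + N)/(338*(-195 + N)))
√(j(-617) + F(o)) = √((19649 - 103*(-617))/(338*(-195 - 617)) - 4) = √((1/338)*(19649 + 63551)/(-812) - 4) = √((1/338)*(-1/812)*83200 - 4) = √(-800/2639 - 4) = √(-11356/2639) = 2*I*√7492121/2639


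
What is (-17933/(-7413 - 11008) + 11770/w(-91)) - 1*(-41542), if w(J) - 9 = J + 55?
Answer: 20445288935/497367 ≈ 41107.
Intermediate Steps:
w(J) = 64 + J (w(J) = 9 + (J + 55) = 9 + (55 + J) = 64 + J)
(-17933/(-7413 - 11008) + 11770/w(-91)) - 1*(-41542) = (-17933/(-7413 - 11008) + 11770/(64 - 91)) - 1*(-41542) = (-17933/(-18421) + 11770/(-27)) + 41542 = (-17933*(-1/18421) + 11770*(-1/27)) + 41542 = (17933/18421 - 11770/27) + 41542 = -216330979/497367 + 41542 = 20445288935/497367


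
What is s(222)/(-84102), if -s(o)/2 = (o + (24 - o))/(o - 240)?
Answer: -4/126153 ≈ -3.1708e-5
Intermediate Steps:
s(o) = -48/(-240 + o) (s(o) = -2*(o + (24 - o))/(o - 240) = -48/(-240 + o))
s(222)/(-84102) = -48/(-240 + 222)/(-84102) = -48/(-18)*(-1/84102) = -48*(-1/18)*(-1/84102) = (8/3)*(-1/84102) = -4/126153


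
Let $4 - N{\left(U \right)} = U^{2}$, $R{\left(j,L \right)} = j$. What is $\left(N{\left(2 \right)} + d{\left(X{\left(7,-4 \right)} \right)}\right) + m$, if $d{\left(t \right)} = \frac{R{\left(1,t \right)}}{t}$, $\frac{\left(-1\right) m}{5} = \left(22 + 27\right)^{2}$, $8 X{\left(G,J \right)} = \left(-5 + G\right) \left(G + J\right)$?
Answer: $- \frac{36011}{3} \approx -12004.0$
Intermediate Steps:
$X{\left(G,J \right)} = \frac{\left(-5 + G\right) \left(G + J\right)}{8}$
$m = -12005$ ($m = - 5 \left(22 + 27\right)^{2} = - 5 \cdot 49^{2} = \left(-5\right) 2401 = -12005$)
$d{\left(t \right)} = \frac{1}{t}$ ($d{\left(t \right)} = 1 \frac{1}{t} = \frac{1}{t}$)
$N{\left(U \right)} = 4 - U^{2}$
$\left(N{\left(2 \right)} + d{\left(X{\left(7,-4 \right)} \right)}\right) + m = \left(\left(4 - 2^{2}\right) + \frac{1}{\left(- \frac{5}{8}\right) 7 - - \frac{5}{2} + \frac{7^{2}}{8} + \frac{1}{8} \cdot 7 \left(-4\right)}\right) - 12005 = \left(\left(4 - 4\right) + \frac{1}{- \frac{35}{8} + \frac{5}{2} + \frac{1}{8} \cdot 49 - \frac{7}{2}}\right) - 12005 = \left(\left(4 - 4\right) + \frac{1}{- \frac{35}{8} + \frac{5}{2} + \frac{49}{8} - \frac{7}{2}}\right) - 12005 = \left(0 + \frac{1}{\frac{3}{4}}\right) - 12005 = \left(0 + \frac{4}{3}\right) - 12005 = \frac{4}{3} - 12005 = - \frac{36011}{3}$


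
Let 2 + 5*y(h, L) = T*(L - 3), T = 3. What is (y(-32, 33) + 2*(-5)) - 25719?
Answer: -128557/5 ≈ -25711.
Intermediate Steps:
y(h, L) = -11/5 + 3*L/5 (y(h, L) = -⅖ + (3*(L - 3))/5 = -⅖ + (3*(-3 + L))/5 = -⅖ + (-9 + 3*L)/5 = -⅖ + (-9/5 + 3*L/5) = -11/5 + 3*L/5)
(y(-32, 33) + 2*(-5)) - 25719 = ((-11/5 + (⅗)*33) + 2*(-5)) - 25719 = ((-11/5 + 99/5) - 10) - 25719 = (88/5 - 10) - 25719 = 38/5 - 25719 = -128557/5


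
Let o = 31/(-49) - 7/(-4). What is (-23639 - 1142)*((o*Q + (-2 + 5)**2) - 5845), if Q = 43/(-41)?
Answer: 1162415079653/8036 ≈ 1.4465e+8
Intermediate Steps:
Q = -43/41 (Q = 43*(-1/41) = -43/41 ≈ -1.0488)
o = 219/196 (o = 31*(-1/49) - 7*(-1/4) = -31/49 + 7/4 = 219/196 ≈ 1.1173)
(-23639 - 1142)*((o*Q + (-2 + 5)**2) - 5845) = (-23639 - 1142)*(((219/196)*(-43/41) + (-2 + 5)**2) - 5845) = -24781*((-9417/8036 + 3**2) - 5845) = -24781*((-9417/8036 + 9) - 5845) = -24781*(62907/8036 - 5845) = -24781*(-46907513/8036) = 1162415079653/8036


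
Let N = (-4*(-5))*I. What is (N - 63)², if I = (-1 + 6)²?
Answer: 190969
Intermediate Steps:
I = 25 (I = 5² = 25)
N = 500 (N = -4*(-5)*25 = 20*25 = 500)
(N - 63)² = (500 - 63)² = 437² = 190969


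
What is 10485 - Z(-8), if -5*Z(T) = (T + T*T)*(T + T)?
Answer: 51529/5 ≈ 10306.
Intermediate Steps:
Z(T) = -2*T*(T + T²)/5 (Z(T) = -(T + T*T)*(T + T)/5 = -(T + T²)*2*T/5 = -2*T*(T + T²)/5)
10485 - Z(-8) = 10485 - 2*(-8)²*(-1 - 1*(-8))/5 = 10485 - 2*64*(-1 + 8)/5 = 10485 - 2*64*7/5 = 10485 - 1*896/5 = 10485 - 896/5 = 51529/5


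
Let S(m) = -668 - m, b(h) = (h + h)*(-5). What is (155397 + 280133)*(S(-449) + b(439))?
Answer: -2007357770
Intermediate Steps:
b(h) = -10*h (b(h) = (2*h)*(-5) = -10*h)
(155397 + 280133)*(S(-449) + b(439)) = (155397 + 280133)*((-668 - 1*(-449)) - 10*439) = 435530*((-668 + 449) - 4390) = 435530*(-219 - 4390) = 435530*(-4609) = -2007357770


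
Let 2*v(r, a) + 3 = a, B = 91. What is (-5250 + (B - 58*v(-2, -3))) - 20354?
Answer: -25339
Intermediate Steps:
v(r, a) = -3/2 + a/2
(-5250 + (B - 58*v(-2, -3))) - 20354 = (-5250 + (91 - 58*(-3/2 + (½)*(-3)))) - 20354 = (-5250 + (91 - 58*(-3/2 - 3/2))) - 20354 = (-5250 + (91 - 58*(-3))) - 20354 = (-5250 + (91 + 174)) - 20354 = (-5250 + 265) - 20354 = -4985 - 20354 = -25339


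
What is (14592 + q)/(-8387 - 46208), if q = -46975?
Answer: 32383/54595 ≈ 0.59315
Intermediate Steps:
(14592 + q)/(-8387 - 46208) = (14592 - 46975)/(-8387 - 46208) = -32383/(-54595) = -32383*(-1/54595) = 32383/54595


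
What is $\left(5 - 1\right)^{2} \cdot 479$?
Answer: $7664$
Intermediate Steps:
$\left(5 - 1\right)^{2} \cdot 479 = 4^{2} \cdot 479 = 16 \cdot 479 = 7664$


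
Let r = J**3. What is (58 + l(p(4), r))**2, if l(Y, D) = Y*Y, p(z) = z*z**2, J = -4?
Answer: 17255716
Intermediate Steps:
p(z) = z**3
r = -64 (r = (-4)**3 = -64)
l(Y, D) = Y**2
(58 + l(p(4), r))**2 = (58 + (4**3)**2)**2 = (58 + 64**2)**2 = (58 + 4096)**2 = 4154**2 = 17255716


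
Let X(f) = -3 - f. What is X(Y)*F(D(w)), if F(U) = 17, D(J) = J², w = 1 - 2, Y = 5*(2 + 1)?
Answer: -306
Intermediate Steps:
Y = 15 (Y = 5*3 = 15)
w = -1
X(Y)*F(D(w)) = (-3 - 1*15)*17 = (-3 - 15)*17 = -18*17 = -306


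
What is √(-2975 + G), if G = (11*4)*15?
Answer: I*√2315 ≈ 48.114*I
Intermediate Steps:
G = 660 (G = 44*15 = 660)
√(-2975 + G) = √(-2975 + 660) = √(-2315) = I*√2315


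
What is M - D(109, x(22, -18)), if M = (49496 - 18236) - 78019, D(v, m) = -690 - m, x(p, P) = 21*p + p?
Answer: -45585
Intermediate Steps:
x(p, P) = 22*p
M = -46759 (M = 31260 - 78019 = -46759)
M - D(109, x(22, -18)) = -46759 - (-690 - 22*22) = -46759 - (-690 - 1*484) = -46759 - (-690 - 484) = -46759 - 1*(-1174) = -46759 + 1174 = -45585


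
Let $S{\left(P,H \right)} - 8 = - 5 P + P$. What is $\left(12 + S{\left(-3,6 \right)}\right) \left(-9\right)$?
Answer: $-288$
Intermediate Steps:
$S{\left(P,H \right)} = 8 - 4 P$ ($S{\left(P,H \right)} = 8 + \left(- 5 P + P\right) = 8 - 4 P$)
$\left(12 + S{\left(-3,6 \right)}\right) \left(-9\right) = \left(12 + \left(8 - -12\right)\right) \left(-9\right) = \left(12 + \left(8 + 12\right)\right) \left(-9\right) = \left(12 + 20\right) \left(-9\right) = 32 \left(-9\right) = -288$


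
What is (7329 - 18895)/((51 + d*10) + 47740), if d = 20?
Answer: -11566/47991 ≈ -0.24100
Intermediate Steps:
(7329 - 18895)/((51 + d*10) + 47740) = (7329 - 18895)/((51 + 20*10) + 47740) = -11566/((51 + 200) + 47740) = -11566/(251 + 47740) = -11566/47991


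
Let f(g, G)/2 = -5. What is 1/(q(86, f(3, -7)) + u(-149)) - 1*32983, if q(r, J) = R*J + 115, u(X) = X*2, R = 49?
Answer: -22197560/673 ≈ -32983.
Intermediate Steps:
f(g, G) = -10 (f(g, G) = 2*(-5) = -10)
u(X) = 2*X
q(r, J) = 115 + 49*J (q(r, J) = 49*J + 115 = 115 + 49*J)
1/(q(86, f(3, -7)) + u(-149)) - 1*32983 = 1/((115 + 49*(-10)) + 2*(-149)) - 1*32983 = 1/((115 - 490) - 298) - 32983 = 1/(-375 - 298) - 32983 = 1/(-673) - 32983 = -1/673 - 32983 = -22197560/673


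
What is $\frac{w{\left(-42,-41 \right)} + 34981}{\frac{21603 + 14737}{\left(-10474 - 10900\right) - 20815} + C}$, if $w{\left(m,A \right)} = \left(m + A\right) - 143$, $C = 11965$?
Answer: $\frac{293255739}{100951009} \approx 2.9049$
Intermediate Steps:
$w{\left(m,A \right)} = -143 + A + m$ ($w{\left(m,A \right)} = \left(A + m\right) - 143 = -143 + A + m$)
$\frac{w{\left(-42,-41 \right)} + 34981}{\frac{21603 + 14737}{\left(-10474 - 10900\right) - 20815} + C} = \frac{\left(-143 - 41 - 42\right) + 34981}{\frac{21603 + 14737}{\left(-10474 - 10900\right) - 20815} + 11965} = \frac{-226 + 34981}{\frac{36340}{\left(-10474 - 10900\right) - 20815} + 11965} = \frac{34755}{\frac{36340}{-21374 - 20815} + 11965} = \frac{34755}{\frac{36340}{-42189} + 11965} = \frac{34755}{36340 \left(- \frac{1}{42189}\right) + 11965} = \frac{34755}{- \frac{36340}{42189} + 11965} = \frac{34755}{\frac{504755045}{42189}} = 34755 \cdot \frac{42189}{504755045} = \frac{293255739}{100951009}$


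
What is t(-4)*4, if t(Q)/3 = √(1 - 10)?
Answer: 36*I ≈ 36.0*I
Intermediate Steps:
t(Q) = 9*I (t(Q) = 3*√(1 - 10) = 3*√(-9) = 3*(3*I) = 9*I)
t(-4)*4 = (9*I)*4 = 36*I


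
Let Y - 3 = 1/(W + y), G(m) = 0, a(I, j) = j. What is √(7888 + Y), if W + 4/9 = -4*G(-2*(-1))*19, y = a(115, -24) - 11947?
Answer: 2*√22900774757743/107743 ≈ 88.831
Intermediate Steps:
y = -11971 (y = -24 - 11947 = -11971)
W = -4/9 (W = -4/9 - 4*0*19 = -4/9 - 0*19 = -4/9 - 1*0 = -4/9 + 0 = -4/9 ≈ -0.44444)
Y = 323220/107743 (Y = 3 + 1/(-4/9 - 11971) = 3 + 1/(-107743/9) = 3 - 9/107743 = 323220/107743 ≈ 2.9999)
√(7888 + Y) = √(7888 + 323220/107743) = √(850200004/107743) = 2*√22900774757743/107743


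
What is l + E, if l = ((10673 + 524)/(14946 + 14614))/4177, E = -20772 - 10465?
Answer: -3856898601243/123472120 ≈ -31237.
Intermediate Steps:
E = -31237
l = 11197/123472120 (l = (11197/29560)*(1/4177) = 11197/123472120 ≈ 9.0684e-5)
l + E = 11197/123472120 - 31237 = -3856898601243/123472120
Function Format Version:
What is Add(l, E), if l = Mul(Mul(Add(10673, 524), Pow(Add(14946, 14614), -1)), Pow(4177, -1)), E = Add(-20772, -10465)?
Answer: Rational(-3856898601243, 123472120) ≈ -31237.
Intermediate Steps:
E = -31237
l = Rational(11197, 123472120) (l = Mul(Mul(11197, Pow(29560, -1)), Rational(1, 4177)) = Mul(Mul(11197, Rational(1, 29560)), Rational(1, 4177)) = Mul(Rational(11197, 29560), Rational(1, 4177)) = Rational(11197, 123472120) ≈ 9.0684e-5)
Add(l, E) = Add(Rational(11197, 123472120), -31237) = Rational(-3856898601243, 123472120)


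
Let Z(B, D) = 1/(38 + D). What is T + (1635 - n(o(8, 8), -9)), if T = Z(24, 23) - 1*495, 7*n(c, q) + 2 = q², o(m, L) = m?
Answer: 481968/427 ≈ 1128.7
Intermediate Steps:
n(c, q) = -2/7 + q²/7
T = -30194/61 (T = 1/(38 + 23) - 1*495 = 1/61 - 495 = -30194/61 ≈ -494.98)
T + (1635 - n(o(8, 8), -9)) = -30194/61 + (1635 - (-2/7 + (⅐)*(-9)²)) = -30194/61 + (1635 - (-2/7 + (⅐)*81)) = -30194/61 + (1635 - (-2/7 + 81/7)) = -30194/61 + (1635 - 1*79/7) = -30194/61 + (1635 - 79/7) = -30194/61 + 11366/7 = 481968/427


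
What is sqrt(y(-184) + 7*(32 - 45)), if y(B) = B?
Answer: 5*I*sqrt(11) ≈ 16.583*I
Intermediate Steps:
sqrt(y(-184) + 7*(32 - 45)) = sqrt(-184 + 7*(32 - 45)) = sqrt(-184 + 7*(-13)) = sqrt(-184 - 91) = sqrt(-275) = 5*I*sqrt(11)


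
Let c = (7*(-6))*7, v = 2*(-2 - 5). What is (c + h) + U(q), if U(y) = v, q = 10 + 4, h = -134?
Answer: -442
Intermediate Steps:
v = -14 (v = 2*(-7) = -14)
c = -294 (c = -42*7 = -294)
q = 14
U(y) = -14
(c + h) + U(q) = (-294 - 134) - 14 = -428 - 14 = -442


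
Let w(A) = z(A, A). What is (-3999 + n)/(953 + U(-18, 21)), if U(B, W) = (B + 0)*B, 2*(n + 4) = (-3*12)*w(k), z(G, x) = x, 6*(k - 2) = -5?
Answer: -4024/1277 ≈ -3.1511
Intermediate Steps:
k = 7/6 (k = 2 + (1/6)*(-5) = 2 - 5/6 = 7/6 ≈ 1.1667)
w(A) = A
n = -25 (n = -4 + (-3*12*(7/6))/2 = -4 + (-36*7/6)/2 = -4 + (1/2)*(-42) = -4 - 21 = -25)
U(B, W) = B**2 (U(B, W) = B*B = B**2)
(-3999 + n)/(953 + U(-18, 21)) = (-3999 - 25)/(953 + (-18)**2) = -4024/(953 + 324) = -4024/1277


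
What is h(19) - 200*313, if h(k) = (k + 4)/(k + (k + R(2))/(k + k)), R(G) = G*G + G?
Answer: -46761326/747 ≈ -62599.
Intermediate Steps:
R(G) = G + G² (R(G) = G² + G = G + G²)
h(k) = (4 + k)/(k + (6 + k)/(2*k)) (h(k) = (k + 4)/(k + (k + 2*(1 + 2))/(k + k)) = (4 + k)/(k + (k + 2*3)/((2*k))) = (4 + k)/(k + (k + 6)*(1/(2*k))) = (4 + k)/(k + (6 + k)*(1/(2*k))) = (4 + k)/(k + (6 + k)/(2*k)))
h(19) - 200*313 = 2*19*(4 + 19)/(6 + 19 + 2*19²) - 200*313 = 2*19*23/(6 + 19 + 2*361) - 62600 = 2*19*23/(6 + 19 + 722) - 62600 = 2*19*23/747 - 62600 = 2*19*(1/747)*23 - 62600 = 874/747 - 62600 = -46761326/747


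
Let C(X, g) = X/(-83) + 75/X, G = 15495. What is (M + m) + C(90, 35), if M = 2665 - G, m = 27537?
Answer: 7323961/498 ≈ 14707.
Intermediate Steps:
C(X, g) = 75/X - X/83 (C(X, g) = X*(-1/83) + 75/X = -X/83 + 75/X = 75/X - X/83)
M = -12830 (M = 2665 - 1*15495 = 2665 - 15495 = -12830)
(M + m) + C(90, 35) = (-12830 + 27537) + (75/90 - 1/83*90) = 14707 + (75*(1/90) - 90/83) = 14707 + (⅚ - 90/83) = 14707 - 125/498 = 7323961/498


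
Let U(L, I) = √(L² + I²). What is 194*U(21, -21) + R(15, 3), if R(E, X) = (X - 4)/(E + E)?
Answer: -1/30 + 4074*√2 ≈ 5761.5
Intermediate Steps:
R(E, X) = (-4 + X)/(2*E) (R(E, X) = (-4 + X)/((2*E)) = (-4 + X)*(1/(2*E)) = (-4 + X)/(2*E))
U(L, I) = √(I² + L²)
194*U(21, -21) + R(15, 3) = 194*√((-21)² + 21²) + (½)*(-4 + 3)/15 = 194*√(441 + 441) + (½)*(1/15)*(-1) = 194*√882 - 1/30 = 194*(21*√2) - 1/30 = 4074*√2 - 1/30 = -1/30 + 4074*√2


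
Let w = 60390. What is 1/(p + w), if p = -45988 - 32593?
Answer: -1/18191 ≈ -5.4972e-5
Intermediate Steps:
p = -78581
1/(p + w) = 1/(-78581 + 60390) = 1/(-18191) = -1/18191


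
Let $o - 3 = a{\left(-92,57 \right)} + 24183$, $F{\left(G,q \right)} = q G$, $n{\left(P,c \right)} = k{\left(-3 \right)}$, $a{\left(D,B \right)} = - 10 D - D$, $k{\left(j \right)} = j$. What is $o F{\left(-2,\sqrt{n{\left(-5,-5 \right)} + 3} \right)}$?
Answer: $0$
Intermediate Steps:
$a{\left(D,B \right)} = - 11 D$
$n{\left(P,c \right)} = -3$
$F{\left(G,q \right)} = G q$
$o = 25198$ ($o = 3 + \left(\left(-11\right) \left(-92\right) + 24183\right) = 3 + \left(1012 + 24183\right) = 3 + 25195 = 25198$)
$o F{\left(-2,\sqrt{n{\left(-5,-5 \right)} + 3} \right)} = 25198 \left(- 2 \sqrt{-3 + 3}\right) = 25198 \left(- 2 \sqrt{0}\right) = 25198 \left(\left(-2\right) 0\right) = 25198 \cdot 0 = 0$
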